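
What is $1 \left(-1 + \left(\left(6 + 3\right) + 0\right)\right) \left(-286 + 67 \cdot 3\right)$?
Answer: $-680$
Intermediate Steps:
$1 \left(-1 + \left(\left(6 + 3\right) + 0\right)\right) \left(-286 + 67 \cdot 3\right) = 1 \left(-1 + \left(9 + 0\right)\right) \left(-286 + 201\right) = 1 \left(-1 + 9\right) \left(-85\right) = 1 \cdot 8 \left(-85\right) = 8 \left(-85\right) = -680$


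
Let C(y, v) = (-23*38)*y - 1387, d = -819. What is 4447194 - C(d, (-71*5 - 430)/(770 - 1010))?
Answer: 3732775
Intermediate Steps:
C(y, v) = -1387 - 874*y (C(y, v) = -874*y - 1387 = -1387 - 874*y)
4447194 - C(d, (-71*5 - 430)/(770 - 1010)) = 4447194 - (-1387 - 874*(-819)) = 4447194 - (-1387 + 715806) = 4447194 - 1*714419 = 4447194 - 714419 = 3732775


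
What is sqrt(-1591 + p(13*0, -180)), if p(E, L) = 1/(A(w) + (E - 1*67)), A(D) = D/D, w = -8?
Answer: 7*I*sqrt(141438)/66 ≈ 39.888*I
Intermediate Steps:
A(D) = 1
p(E, L) = 1/(-66 + E) (p(E, L) = 1/(1 + (E - 1*67)) = 1/(1 + (E - 67)) = 1/(1 + (-67 + E)) = 1/(-66 + E))
sqrt(-1591 + p(13*0, -180)) = sqrt(-1591 + 1/(-66 + 13*0)) = sqrt(-1591 + 1/(-66 + 0)) = sqrt(-1591 + 1/(-66)) = sqrt(-1591 - 1/66) = sqrt(-105007/66) = 7*I*sqrt(141438)/66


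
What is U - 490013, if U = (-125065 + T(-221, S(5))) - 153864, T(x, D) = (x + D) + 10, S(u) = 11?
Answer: -769142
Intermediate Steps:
T(x, D) = 10 + D + x (T(x, D) = (D + x) + 10 = 10 + D + x)
U = -279129 (U = (-125065 + (10 + 11 - 221)) - 153864 = (-125065 - 200) - 153864 = -125265 - 153864 = -279129)
U - 490013 = -279129 - 490013 = -769142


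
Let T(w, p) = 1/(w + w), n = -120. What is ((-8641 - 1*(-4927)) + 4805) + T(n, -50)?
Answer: 261839/240 ≈ 1091.0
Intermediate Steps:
T(w, p) = 1/(2*w)
((-8641 - 1*(-4927)) + 4805) + T(n, -50) = ((-8641 - 1*(-4927)) + 4805) + (½)/(-120) = ((-8641 + 4927) + 4805) + (½)*(-1/120) = (-3714 + 4805) - 1/240 = 1091 - 1/240 = 261839/240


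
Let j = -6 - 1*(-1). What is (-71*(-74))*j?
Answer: -26270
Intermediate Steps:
j = -5 (j = -6 + 1 = -5)
(-71*(-74))*j = -71*(-74)*(-5) = 5254*(-5) = -26270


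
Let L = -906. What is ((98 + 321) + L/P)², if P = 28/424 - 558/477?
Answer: 2338012609/1521 ≈ 1.5372e+6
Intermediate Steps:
P = -117/106 (P = 28*(1/424) - 558*1/477 = 7/106 - 62/53 = -117/106 ≈ -1.1038)
((98 + 321) + L/P)² = ((98 + 321) - 906/(-117/106))² = (419 - 906*(-106/117))² = (419 + 32012/39)² = (48353/39)² = 2338012609/1521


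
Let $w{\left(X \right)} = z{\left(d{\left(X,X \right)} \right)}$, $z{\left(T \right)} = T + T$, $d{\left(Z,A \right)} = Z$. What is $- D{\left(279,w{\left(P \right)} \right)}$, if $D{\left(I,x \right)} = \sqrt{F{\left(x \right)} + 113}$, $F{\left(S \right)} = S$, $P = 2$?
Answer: $- 3 \sqrt{13} \approx -10.817$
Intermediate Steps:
$z{\left(T \right)} = 2 T$
$w{\left(X \right)} = 2 X$
$D{\left(I,x \right)} = \sqrt{113 + x}$ ($D{\left(I,x \right)} = \sqrt{x + 113} = \sqrt{113 + x}$)
$- D{\left(279,w{\left(P \right)} \right)} = - \sqrt{113 + 2 \cdot 2} = - \sqrt{113 + 4} = - \sqrt{117} = - 3 \sqrt{13}$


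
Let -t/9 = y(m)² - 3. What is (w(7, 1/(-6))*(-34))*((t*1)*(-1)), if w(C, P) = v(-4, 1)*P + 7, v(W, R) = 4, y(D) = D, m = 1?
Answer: 3876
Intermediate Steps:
w(C, P) = 7 + 4*P (w(C, P) = 4*P + 7 = 7 + 4*P)
t = 18 (t = -9*(1² - 3) = -9*(1 - 3) = -9*(-2) = 18)
(w(7, 1/(-6))*(-34))*((t*1)*(-1)) = ((7 + 4/(-6))*(-34))*((18*1)*(-1)) = ((7 + 4*(-⅙))*(-34))*(18*(-1)) = ((7 - ⅔)*(-34))*(-18) = ((19/3)*(-34))*(-18) = -646/3*(-18) = 3876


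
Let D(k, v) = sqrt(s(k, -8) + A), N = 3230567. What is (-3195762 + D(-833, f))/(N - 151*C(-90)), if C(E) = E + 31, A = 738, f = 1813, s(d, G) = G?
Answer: -1597881/1619738 + sqrt(730)/3239476 ≈ -0.98650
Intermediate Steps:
C(E) = 31 + E
D(k, v) = sqrt(730) (D(k, v) = sqrt(-8 + 738) = sqrt(730))
(-3195762 + D(-833, f))/(N - 151*C(-90)) = (-3195762 + sqrt(730))/(3230567 - 151*(31 - 90)) = (-3195762 + sqrt(730))/(3230567 - 151*(-59)) = (-3195762 + sqrt(730))/(3230567 + 8909) = (-3195762 + sqrt(730))/3239476 = (-3195762 + sqrt(730))*(1/3239476) = -1597881/1619738 + sqrt(730)/3239476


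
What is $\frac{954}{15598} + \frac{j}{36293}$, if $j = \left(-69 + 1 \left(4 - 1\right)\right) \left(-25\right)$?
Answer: $\frac{30180111}{283049107} \approx 0.10662$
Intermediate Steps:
$j = 1650$ ($j = \left(-69 + 1 \cdot 3\right) \left(-25\right) = \left(-69 + 3\right) \left(-25\right) = \left(-66\right) \left(-25\right) = 1650$)
$\frac{954}{15598} + \frac{j}{36293} = \frac{954}{15598} + \frac{1650}{36293} = 954 \cdot \frac{1}{15598} + 1650 \cdot \frac{1}{36293} = \frac{477}{7799} + \frac{1650}{36293} = \frac{30180111}{283049107}$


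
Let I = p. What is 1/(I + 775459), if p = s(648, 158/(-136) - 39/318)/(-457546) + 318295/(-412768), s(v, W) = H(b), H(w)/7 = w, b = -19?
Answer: 94430173664/73226655249458813 ≈ 1.2896e-6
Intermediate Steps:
H(w) = 7*w
s(v, W) = -133 (s(v, W) = 7*(-19) = -133)
p = -72789852963/94430173664 (p = -133/(-457546) + 318295/(-412768) = -133*(-1/457546) + 318295*(-1/412768) = 133/457546 - 318295/412768 = -72789852963/94430173664 ≈ -0.77083)
I = -72789852963/94430173664 ≈ -0.77083
1/(I + 775459) = 1/(-72789852963/94430173664 + 775459) = 1/(73226655249458813/94430173664) = 94430173664/73226655249458813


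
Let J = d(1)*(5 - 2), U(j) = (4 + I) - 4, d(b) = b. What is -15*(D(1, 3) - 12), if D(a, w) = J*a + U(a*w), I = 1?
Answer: 120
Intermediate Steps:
U(j) = 1 (U(j) = (4 + 1) - 4 = 5 - 4 = 1)
J = 3 (J = 1*(5 - 2) = 1*3 = 3)
D(a, w) = 1 + 3*a (D(a, w) = 3*a + 1 = 1 + 3*a)
-15*(D(1, 3) - 12) = -15*((1 + 3*1) - 12) = -15*((1 + 3) - 12) = -15*(4 - 12) = -15*(-8) = 120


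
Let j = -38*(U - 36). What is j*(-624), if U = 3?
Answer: -782496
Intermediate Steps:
j = 1254 (j = -38*(3 - 36) = -38*(-33) = 1254)
j*(-624) = 1254*(-624) = -782496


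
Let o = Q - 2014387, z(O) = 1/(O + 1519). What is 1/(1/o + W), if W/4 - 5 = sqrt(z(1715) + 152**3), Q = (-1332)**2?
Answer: -3460695273651/9722570689196059021 + 1498136794*sqrt(749574346818)/9722570689196059021 ≈ 0.00013305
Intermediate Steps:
Q = 1774224
z(O) = 1/(1519 + O)
o = -240163 (o = 1774224 - 2014387 = -240163)
W = 20 + 2*sqrt(749574346818)/231 (W = 20 + 4*sqrt(1/(1519 + 1715) + 152**3) = 20 + 4*sqrt(1/3234 + 3511808) = 20 + 4*sqrt(11357187073/3234) = 20 + 4*(sqrt(749574346818)/462) = 20 + 2*sqrt(749574346818)/231 ≈ 7515.9)
1/(1/o + W) = 1/(1/(-240163) + (20 + 2*sqrt(749574346818)/231)) = 1/(-1/240163 + (20 + 2*sqrt(749574346818)/231)) = 1/(4803259/240163 + 2*sqrt(749574346818)/231)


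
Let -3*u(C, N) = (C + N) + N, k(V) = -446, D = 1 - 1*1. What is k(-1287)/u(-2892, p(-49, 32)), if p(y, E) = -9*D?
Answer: -223/482 ≈ -0.46266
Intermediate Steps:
D = 0 (D = 1 - 1 = 0)
p(y, E) = 0 (p(y, E) = -9*0 = 0)
u(C, N) = -2*N/3 - C/3 (u(C, N) = -((C + N) + N)/3 = -(C + 2*N)/3 = -2*N/3 - C/3)
k(-1287)/u(-2892, p(-49, 32)) = -446/(-2/3*0 - 1/3*(-2892)) = -446/(0 + 964) = -446/964 = -446*1/964 = -223/482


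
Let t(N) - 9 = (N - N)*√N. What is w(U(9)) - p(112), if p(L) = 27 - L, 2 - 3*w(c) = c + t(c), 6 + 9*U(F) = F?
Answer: 743/9 ≈ 82.556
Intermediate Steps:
t(N) = 9 (t(N) = 9 + (N - N)*√N = 9 + 0*√N = 9 + 0 = 9)
U(F) = -⅔ + F/9
w(c) = -7/3 - c/3 (w(c) = ⅔ - (c + 9)/3 = ⅔ - (9 + c)/3 = ⅔ + (-3 - c/3) = -7/3 - c/3)
w(U(9)) - p(112) = (-7/3 - (-⅔ + (⅑)*9)/3) - (27 - 1*112) = (-7/3 - (-⅔ + 1)/3) - (27 - 112) = (-7/3 - ⅓*⅓) - 1*(-85) = (-7/3 - ⅑) + 85 = -22/9 + 85 = 743/9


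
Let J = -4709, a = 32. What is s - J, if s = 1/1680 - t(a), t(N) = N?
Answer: 7857361/1680 ≈ 4677.0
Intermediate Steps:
s = -53759/1680 (s = 1/1680 - 1*32 = 1/1680 - 32 = -53759/1680 ≈ -31.999)
s - J = -53759/1680 - 1*(-4709) = -53759/1680 + 4709 = 7857361/1680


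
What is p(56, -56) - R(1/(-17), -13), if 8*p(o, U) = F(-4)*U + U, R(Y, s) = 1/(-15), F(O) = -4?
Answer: 316/15 ≈ 21.067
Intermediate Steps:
R(Y, s) = -1/15
p(o, U) = -3*U/8 (p(o, U) = (-4*U + U)/8 = (-3*U)/8 = -3*U/8)
p(56, -56) - R(1/(-17), -13) = -3/8*(-56) - 1*(-1/15) = 21 + 1/15 = 316/15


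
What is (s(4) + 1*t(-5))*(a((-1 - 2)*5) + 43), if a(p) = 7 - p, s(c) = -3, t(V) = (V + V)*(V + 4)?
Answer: 455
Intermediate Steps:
t(V) = 2*V*(4 + V) (t(V) = (2*V)*(4 + V) = 2*V*(4 + V))
(s(4) + 1*t(-5))*(a((-1 - 2)*5) + 43) = (-3 + 1*(2*(-5)*(4 - 5)))*((7 - (-1 - 2)*5) + 43) = (-3 + 1*(2*(-5)*(-1)))*((7 - (-3)*5) + 43) = (-3 + 1*10)*((7 - 1*(-15)) + 43) = (-3 + 10)*((7 + 15) + 43) = 7*(22 + 43) = 7*65 = 455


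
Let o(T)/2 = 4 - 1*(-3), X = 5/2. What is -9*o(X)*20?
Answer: -2520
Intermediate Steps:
X = 5/2 (X = 5*(1/2) = 5/2 ≈ 2.5000)
o(T) = 14 (o(T) = 2*(4 - 1*(-3)) = 2*(4 + 3) = 2*7 = 14)
-9*o(X)*20 = -9*14*20 = -126*20 = -2520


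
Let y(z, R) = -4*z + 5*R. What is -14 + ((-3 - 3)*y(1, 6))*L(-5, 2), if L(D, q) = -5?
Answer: 766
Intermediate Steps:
-14 + ((-3 - 3)*y(1, 6))*L(-5, 2) = -14 + ((-3 - 3)*(-4*1 + 5*6))*(-5) = -14 - 6*(-4 + 30)*(-5) = -14 - 6*26*(-5) = -14 - 156*(-5) = -14 + 780 = 766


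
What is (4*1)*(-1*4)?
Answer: -16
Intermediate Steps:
(4*1)*(-1*4) = 4*(-4) = -16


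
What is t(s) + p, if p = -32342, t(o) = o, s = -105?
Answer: -32447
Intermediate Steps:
t(s) + p = -105 - 32342 = -32447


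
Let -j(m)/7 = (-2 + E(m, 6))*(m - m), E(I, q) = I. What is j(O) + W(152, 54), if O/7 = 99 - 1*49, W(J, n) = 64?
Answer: 64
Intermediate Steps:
O = 350 (O = 7*(99 - 1*49) = 7*(99 - 49) = 7*50 = 350)
j(m) = 0 (j(m) = -7*(-2 + m)*(m - m) = -7*(-2 + m)*0 = -7*0 = 0)
j(O) + W(152, 54) = 0 + 64 = 64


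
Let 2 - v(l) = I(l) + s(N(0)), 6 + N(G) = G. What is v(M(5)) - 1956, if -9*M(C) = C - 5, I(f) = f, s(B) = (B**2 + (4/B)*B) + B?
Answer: -1988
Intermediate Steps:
N(G) = -6 + G
s(B) = 4 + B + B**2 (s(B) = (B**2 + 4) + B = (4 + B**2) + B = 4 + B + B**2)
M(C) = 5/9 - C/9 (M(C) = -(C - 5)/9 = -(-5 + C)/9 = 5/9 - C/9)
v(l) = -32 - l (v(l) = 2 - (l + (4 + (-6 + 0) + (-6 + 0)**2)) = 2 - (l + (4 - 6 + (-6)**2)) = 2 - (l + (4 - 6 + 36)) = 2 - (l + 34) = 2 - (34 + l) = 2 + (-34 - l) = -32 - l)
v(M(5)) - 1956 = (-32 - (5/9 - 1/9*5)) - 1956 = (-32 - (5/9 - 5/9)) - 1956 = (-32 - 1*0) - 1956 = (-32 + 0) - 1956 = -32 - 1956 = -1988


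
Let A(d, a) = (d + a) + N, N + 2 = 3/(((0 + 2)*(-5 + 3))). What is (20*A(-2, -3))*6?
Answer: -930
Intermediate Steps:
N = -11/4 (N = -2 + 3/(((0 + 2)*(-5 + 3))) = -2 + 3/((2*(-2))) = -2 + 3/(-4) = -2 + 3*(-¼) = -2 - ¾ = -11/4 ≈ -2.7500)
A(d, a) = -11/4 + a + d (A(d, a) = (d + a) - 11/4 = (a + d) - 11/4 = -11/4 + a + d)
(20*A(-2, -3))*6 = (20*(-11/4 - 3 - 2))*6 = (20*(-31/4))*6 = -155*6 = -930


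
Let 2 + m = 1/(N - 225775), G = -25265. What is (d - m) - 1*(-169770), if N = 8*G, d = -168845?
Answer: 396658666/427895 ≈ 927.00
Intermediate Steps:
N = -202120 (N = 8*(-25265) = -202120)
m = -855791/427895 (m = -2 + 1/(-202120 - 225775) = -2 + 1/(-427895) = -2 - 1/427895 = -855791/427895 ≈ -2.0000)
(d - m) - 1*(-169770) = (-168845 - 1*(-855791/427895)) - 1*(-169770) = (-168845 + 855791/427895) + 169770 = -72247075484/427895 + 169770 = 396658666/427895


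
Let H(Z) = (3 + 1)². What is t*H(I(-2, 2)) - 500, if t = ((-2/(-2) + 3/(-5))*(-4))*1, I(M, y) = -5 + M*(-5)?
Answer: -2628/5 ≈ -525.60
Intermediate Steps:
I(M, y) = -5 - 5*M
H(Z) = 16 (H(Z) = 4² = 16)
t = -8/5 (t = ((-2*(-½) + 3*(-⅕))*(-4))*1 = ((1 - ⅗)*(-4))*1 = ((⅖)*(-4))*1 = -8/5*1 = -8/5 ≈ -1.6000)
t*H(I(-2, 2)) - 500 = -8/5*16 - 500 = -128/5 - 500 = -2628/5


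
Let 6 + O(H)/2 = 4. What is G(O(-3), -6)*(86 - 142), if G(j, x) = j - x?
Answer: -112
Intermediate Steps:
O(H) = -4 (O(H) = -12 + 2*4 = -12 + 8 = -4)
G(O(-3), -6)*(86 - 142) = (-4 - 1*(-6))*(86 - 142) = (-4 + 6)*(-56) = 2*(-56) = -112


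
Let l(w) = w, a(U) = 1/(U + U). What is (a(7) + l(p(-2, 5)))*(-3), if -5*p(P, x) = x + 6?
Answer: 447/70 ≈ 6.3857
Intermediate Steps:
a(U) = 1/(2*U)
p(P, x) = -6/5 - x/5 (p(P, x) = -(x + 6)/5 = -(6 + x)/5 = -6/5 - x/5)
(a(7) + l(p(-2, 5)))*(-3) = ((½)/7 + (-6/5 - ⅕*5))*(-3) = ((½)*(⅐) + (-6/5 - 1))*(-3) = (1/14 - 11/5)*(-3) = -149/70*(-3) = 447/70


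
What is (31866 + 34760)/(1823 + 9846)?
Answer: 9518/1667 ≈ 5.7097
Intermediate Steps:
(31866 + 34760)/(1823 + 9846) = 66626/11669 = 66626*(1/11669) = 9518/1667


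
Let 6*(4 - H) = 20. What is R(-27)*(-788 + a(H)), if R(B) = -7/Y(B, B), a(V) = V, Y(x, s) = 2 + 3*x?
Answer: -16534/237 ≈ -69.764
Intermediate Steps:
H = 2/3 (H = 4 - 1/6*20 = 4 - 10/3 = 2/3 ≈ 0.66667)
R(B) = -7/(2 + 3*B)
R(-27)*(-788 + a(H)) = (-7/(2 + 3*(-27)))*(-788 + 2/3) = -7/(2 - 81)*(-2362/3) = -7/(-79)*(-2362/3) = -7*(-1/79)*(-2362/3) = (7/79)*(-2362/3) = -16534/237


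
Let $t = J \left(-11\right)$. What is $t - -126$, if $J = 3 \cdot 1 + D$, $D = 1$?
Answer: $82$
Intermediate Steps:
$J = 4$ ($J = 3 \cdot 1 + 1 = 3 + 1 = 4$)
$t = -44$ ($t = 4 \left(-11\right) = -44$)
$t - -126 = -44 - -126 = -44 + 126 = 82$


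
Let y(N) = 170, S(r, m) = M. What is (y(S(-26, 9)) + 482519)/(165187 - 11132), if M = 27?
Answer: 482689/154055 ≈ 3.1332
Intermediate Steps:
S(r, m) = 27
(y(S(-26, 9)) + 482519)/(165187 - 11132) = (170 + 482519)/(165187 - 11132) = 482689/154055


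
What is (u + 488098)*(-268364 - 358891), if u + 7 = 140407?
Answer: -394228512990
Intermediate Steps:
u = 140400 (u = -7 + 140407 = 140400)
(u + 488098)*(-268364 - 358891) = (140400 + 488098)*(-268364 - 358891) = 628498*(-627255) = -394228512990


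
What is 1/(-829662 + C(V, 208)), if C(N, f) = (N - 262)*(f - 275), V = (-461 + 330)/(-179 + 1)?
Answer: -178/144564001 ≈ -1.2313e-6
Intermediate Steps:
V = 131/178 (V = -131/(-178) = -131*(-1/178) = 131/178 ≈ 0.73596)
C(N, f) = (-275 + f)*(-262 + N) (C(N, f) = (-262 + N)*(-275 + f) = (-275 + f)*(-262 + N))
1/(-829662 + C(V, 208)) = 1/(-829662 + (72050 - 275*131/178 - 262*208 + (131/178)*208)) = 1/(-829662 + (72050 - 36025/178 - 54496 + 13624/89)) = 1/(-829662 + 3115835/178) = 1/(-144564001/178) = -178/144564001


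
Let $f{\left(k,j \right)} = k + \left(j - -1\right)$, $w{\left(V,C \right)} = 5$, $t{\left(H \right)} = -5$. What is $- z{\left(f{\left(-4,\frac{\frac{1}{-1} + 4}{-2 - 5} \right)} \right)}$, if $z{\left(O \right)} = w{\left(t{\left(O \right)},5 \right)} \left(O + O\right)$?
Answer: $\frac{240}{7} \approx 34.286$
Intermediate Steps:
$f{\left(k,j \right)} = 1 + j + k$ ($f{\left(k,j \right)} = k + \left(j + 1\right) = k + \left(1 + j\right) = 1 + j + k$)
$z{\left(O \right)} = 10 O$ ($z{\left(O \right)} = 5 \left(O + O\right) = 5 \cdot 2 O = 10 O$)
$- z{\left(f{\left(-4,\frac{\frac{1}{-1} + 4}{-2 - 5} \right)} \right)} = - 10 \left(1 + \frac{\frac{1}{-1} + 4}{-2 - 5} - 4\right) = - 10 \left(1 + \frac{-1 + 4}{-7} - 4\right) = - 10 \left(1 + 3 \left(- \frac{1}{7}\right) - 4\right) = - 10 \left(1 - \frac{3}{7} - 4\right) = - \frac{10 \left(-24\right)}{7} = \left(-1\right) \left(- \frac{240}{7}\right) = \frac{240}{7}$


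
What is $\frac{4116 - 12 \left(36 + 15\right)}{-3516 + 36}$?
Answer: $- \frac{146}{145} \approx -1.0069$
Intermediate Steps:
$\frac{4116 - 12 \left(36 + 15\right)}{-3516 + 36} = \frac{4116 - 612}{-3480} = \left(4116 - 612\right) \left(- \frac{1}{3480}\right) = 3504 \left(- \frac{1}{3480}\right) = - \frac{146}{145}$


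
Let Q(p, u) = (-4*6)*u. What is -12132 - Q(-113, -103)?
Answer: -14604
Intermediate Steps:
Q(p, u) = -24*u
-12132 - Q(-113, -103) = -12132 - (-24)*(-103) = -12132 - 1*2472 = -12132 - 2472 = -14604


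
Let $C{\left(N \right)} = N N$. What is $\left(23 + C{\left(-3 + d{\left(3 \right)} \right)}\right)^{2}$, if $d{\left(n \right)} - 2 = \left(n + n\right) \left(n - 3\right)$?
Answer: $576$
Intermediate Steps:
$d{\left(n \right)} = 2 + 2 n \left(-3 + n\right)$ ($d{\left(n \right)} = 2 + \left(n + n\right) \left(n - 3\right) = 2 + 2 n \left(-3 + n\right)$)
$C{\left(N \right)} = N^{2}$
$\left(23 + C{\left(-3 + d{\left(3 \right)} \right)}\right)^{2} = \left(23 + \left(-3 + \left(2 - 18 + 2 \cdot 3^{2}\right)\right)^{2}\right)^{2} = \left(23 + \left(-3 + \left(2 - 18 + 2 \cdot 9\right)\right)^{2}\right)^{2} = \left(23 + \left(-3 + \left(2 - 18 + 18\right)\right)^{2}\right)^{2} = \left(23 + \left(-3 + 2\right)^{2}\right)^{2} = \left(23 + \left(-1\right)^{2}\right)^{2} = \left(23 + 1\right)^{2} = 24^{2} = 576$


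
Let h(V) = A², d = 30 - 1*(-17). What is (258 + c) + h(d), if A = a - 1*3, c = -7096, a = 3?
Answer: -6838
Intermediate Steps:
d = 47 (d = 30 + 17 = 47)
A = 0 (A = 3 - 1*3 = 3 - 3 = 0)
h(V) = 0 (h(V) = 0² = 0)
(258 + c) + h(d) = (258 - 7096) + 0 = -6838 + 0 = -6838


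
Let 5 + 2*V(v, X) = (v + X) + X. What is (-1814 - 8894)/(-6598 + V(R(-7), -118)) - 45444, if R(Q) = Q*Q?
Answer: -152095714/3347 ≈ -45442.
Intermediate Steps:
R(Q) = Q²
V(v, X) = -5/2 + X + v/2 (V(v, X) = -5/2 + ((v + X) + X)/2 = -5/2 + ((X + v) + X)/2 = -5/2 + (v + 2*X)/2 = -5/2 + (X + v/2) = -5/2 + X + v/2)
(-1814 - 8894)/(-6598 + V(R(-7), -118)) - 45444 = (-1814 - 8894)/(-6598 + (-5/2 - 118 + (½)*(-7)²)) - 45444 = -10708/(-6598 + (-5/2 - 118 + (½)*49)) - 45444 = -10708/(-6598 + (-5/2 - 118 + 49/2)) - 45444 = -10708/(-6598 - 96) - 45444 = -10708/(-6694) - 45444 = -10708*(-1/6694) - 45444 = 5354/3347 - 45444 = -152095714/3347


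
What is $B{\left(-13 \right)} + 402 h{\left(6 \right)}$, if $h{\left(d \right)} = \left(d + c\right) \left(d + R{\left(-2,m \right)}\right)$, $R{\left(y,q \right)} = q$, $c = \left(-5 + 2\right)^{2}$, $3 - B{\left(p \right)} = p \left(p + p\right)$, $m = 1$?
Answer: $41875$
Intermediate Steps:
$B{\left(p \right)} = 3 - 2 p^{2}$ ($B{\left(p \right)} = 3 - p \left(p + p\right) = 3 - p 2 p = 3 - 2 p^{2}$)
$c = 9$ ($c = \left(-3\right)^{2} = 9$)
$h{\left(d \right)} = \left(1 + d\right) \left(9 + d\right)$ ($h{\left(d \right)} = \left(d + 9\right) \left(d + 1\right) = \left(9 + d\right) \left(1 + d\right) = \left(1 + d\right) \left(9 + d\right)$)
$B{\left(-13 \right)} + 402 h{\left(6 \right)} = \left(3 - 2 \left(-13\right)^{2}\right) + 402 \left(9 + 6^{2} + 10 \cdot 6\right) = \left(3 - 338\right) + 402 \left(9 + 36 + 60\right) = \left(3 - 338\right) + 402 \cdot 105 = -335 + 42210 = 41875$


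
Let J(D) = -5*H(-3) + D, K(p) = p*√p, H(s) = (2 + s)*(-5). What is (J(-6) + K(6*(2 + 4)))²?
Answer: 34225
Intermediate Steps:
H(s) = -10 - 5*s
K(p) = p^(3/2)
J(D) = -25 + D (J(D) = -5*(-10 - 5*(-3)) + D = -5*(-10 + 15) + D = -5*5 + D = -25 + D)
(J(-6) + K(6*(2 + 4)))² = ((-25 - 6) + (6*(2 + 4))^(3/2))² = (-31 + (6*6)^(3/2))² = (-31 + 36^(3/2))² = (-31 + 216)² = 185² = 34225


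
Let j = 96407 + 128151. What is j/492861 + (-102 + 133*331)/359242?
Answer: 2495551537/4318448082 ≈ 0.57788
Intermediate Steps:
j = 224558
j/492861 + (-102 + 133*331)/359242 = 224558/492861 + (-102 + 133*331)/359242 = 224558*(1/492861) + (-102 + 44023)*(1/359242) = 224558/492861 + 43921*(1/359242) = 224558/492861 + 43921/359242 = 2495551537/4318448082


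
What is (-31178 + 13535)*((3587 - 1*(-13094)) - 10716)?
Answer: -105240495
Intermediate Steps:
(-31178 + 13535)*((3587 - 1*(-13094)) - 10716) = -17643*((3587 + 13094) - 10716) = -17643*(16681 - 10716) = -17643*5965 = -105240495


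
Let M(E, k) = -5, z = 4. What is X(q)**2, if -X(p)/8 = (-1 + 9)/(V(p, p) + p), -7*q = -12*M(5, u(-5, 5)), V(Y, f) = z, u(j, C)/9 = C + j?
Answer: 196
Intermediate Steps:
u(j, C) = 9*C + 9*j (u(j, C) = 9*(C + j) = 9*C + 9*j)
V(Y, f) = 4
q = -60/7 (q = -(-12)*(-5)/7 = -1/7*60 = -60/7 ≈ -8.5714)
X(p) = -64/(4 + p) (X(p) = -8*(-1 + 9)/(4 + p) = -64/(4 + p))
X(q)**2 = (-64/(4 - 60/7))**2 = (-64/(-32/7))**2 = (-64*(-7/32))**2 = 14**2 = 196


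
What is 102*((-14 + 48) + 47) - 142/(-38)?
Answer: 157049/19 ≈ 8265.7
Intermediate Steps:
102*((-14 + 48) + 47) - 142/(-38) = 102*(34 + 47) - 142*(-1/38) = 102*81 + 71/19 = 8262 + 71/19 = 157049/19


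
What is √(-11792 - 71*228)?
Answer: 2*I*√6995 ≈ 167.27*I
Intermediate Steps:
√(-11792 - 71*228) = √(-11792 - 16188) = √(-27980) = 2*I*√6995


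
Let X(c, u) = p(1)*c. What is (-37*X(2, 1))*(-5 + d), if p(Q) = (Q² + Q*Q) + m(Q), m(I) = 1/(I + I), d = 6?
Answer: -185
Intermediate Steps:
m(I) = 1/(2*I)
p(Q) = 1/(2*Q) + 2*Q² (p(Q) = (Q² + Q*Q) + 1/(2*Q) = (Q² + Q²) + 1/(2*Q) = 2*Q² + 1/(2*Q) = 1/(2*Q) + 2*Q²)
X(c, u) = 5*c/2 (X(c, u) = ((½)*(1 + 4*1³)/1)*c = ((½)*1*(1 + 4*1))*c = ((½)*1*(1 + 4))*c = ((½)*1*5)*c = 5*c/2)
(-37*X(2, 1))*(-5 + d) = (-185*2/2)*(-5 + 6) = -37*5*1 = -185*1 = -185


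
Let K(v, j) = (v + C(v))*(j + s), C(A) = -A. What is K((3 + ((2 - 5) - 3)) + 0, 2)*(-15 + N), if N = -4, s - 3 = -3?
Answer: 0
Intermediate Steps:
s = 0 (s = 3 - 3 = 0)
K(v, j) = 0 (K(v, j) = (v - v)*(j + 0) = 0*j = 0)
K((3 + ((2 - 5) - 3)) + 0, 2)*(-15 + N) = 0*(-15 - 4) = 0*(-19) = 0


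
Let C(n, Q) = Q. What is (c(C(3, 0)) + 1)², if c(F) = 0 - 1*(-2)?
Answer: 9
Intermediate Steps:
c(F) = 2 (c(F) = 0 + 2 = 2)
(c(C(3, 0)) + 1)² = (2 + 1)² = 3² = 9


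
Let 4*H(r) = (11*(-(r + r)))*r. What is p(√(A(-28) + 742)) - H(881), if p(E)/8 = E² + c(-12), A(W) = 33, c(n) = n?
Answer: 8549979/2 ≈ 4.2750e+6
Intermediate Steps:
H(r) = -11*r²/2 (H(r) = ((11*(-(r + r)))*r)/4 = ((11*(-2*r))*r)/4 = ((-22*r)*r)/4 = (-22*r²)/4 = -11*r²/2)
p(E) = -96 + 8*E² (p(E) = 8*(E² - 12) = 8*(-12 + E²) = -96 + 8*E²)
p(√(A(-28) + 742)) - H(881) = (-96 + 8*(√(33 + 742))²) - (-11)*881²/2 = (-96 + 8*(√775)²) - (-11)*776161/2 = (-96 + 8*(5*√31)²) - 1*(-8537771/2) = (-96 + 8*775) + 8537771/2 = (-96 + 6200) + 8537771/2 = 6104 + 8537771/2 = 8549979/2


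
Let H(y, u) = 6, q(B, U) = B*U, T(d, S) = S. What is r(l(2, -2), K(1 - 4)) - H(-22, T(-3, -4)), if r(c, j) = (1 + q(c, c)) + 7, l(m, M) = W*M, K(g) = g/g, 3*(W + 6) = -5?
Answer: 2134/9 ≈ 237.11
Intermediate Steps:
W = -23/3 (W = -6 + (⅓)*(-5) = -6 - 5/3 = -23/3 ≈ -7.6667)
K(g) = 1
l(m, M) = -23*M/3
r(c, j) = 8 + c² (r(c, j) = (1 + c*c) + 7 = (1 + c²) + 7 = 8 + c²)
r(l(2, -2), K(1 - 4)) - H(-22, T(-3, -4)) = (8 + (-23/3*(-2))²) - 1*6 = (8 + (46/3)²) - 6 = (8 + 2116/9) - 6 = 2188/9 - 6 = 2134/9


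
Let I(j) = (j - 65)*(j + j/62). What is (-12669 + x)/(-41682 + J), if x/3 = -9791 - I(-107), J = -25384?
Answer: 1521240/1039523 ≈ 1.4634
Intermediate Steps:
I(j) = 63*j*(-65 + j)/62 (I(j) = (-65 + j)*(j + j*(1/62)) = (-65 + j)*(j + j/62) = (-65 + j)*(63*j/62) = 63*j*(-65 + j)/62)
x = -2649741/31 (x = 3*(-9791 - 63*(-107)*(-65 - 107)/62) = 3*(-9791 - 63*(-107)*(-172)/62) = 3*(-9791 - 1*579726/31) = 3*(-9791 - 579726/31) = 3*(-883247/31) = -2649741/31 ≈ -85476.)
(-12669 + x)/(-41682 + J) = (-12669 - 2649741/31)/(-41682 - 25384) = -3042480/31/(-67066) = -3042480/31*(-1/67066) = 1521240/1039523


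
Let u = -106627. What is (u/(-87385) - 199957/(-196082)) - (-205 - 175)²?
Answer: -2474201551430141/17134625570 ≈ -1.4440e+5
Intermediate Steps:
(u/(-87385) - 199957/(-196082)) - (-205 - 175)² = (-106627/(-87385) - 199957/(-196082)) - (-205 - 175)² = (-106627*(-1/87385) - 199957*(-1/196082)) - 1*(-380)² = (106627/87385 + 199957/196082) - 1*144400 = 38380877859/17134625570 - 144400 = -2474201551430141/17134625570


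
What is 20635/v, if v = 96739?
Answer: 20635/96739 ≈ 0.21331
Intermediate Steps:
20635/v = 20635/96739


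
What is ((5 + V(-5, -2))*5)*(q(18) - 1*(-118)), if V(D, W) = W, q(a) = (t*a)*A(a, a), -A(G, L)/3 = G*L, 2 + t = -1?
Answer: 789090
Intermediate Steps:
t = -3 (t = -2 - 1 = -3)
A(G, L) = -3*G*L
q(a) = 9*a³ (q(a) = (-3*a)*(-3*a*a) = (-3*a)*(-3*a²) = 9*a³)
((5 + V(-5, -2))*5)*(q(18) - 1*(-118)) = ((5 - 2)*5)*(9*18³ - 1*(-118)) = (3*5)*(9*5832 + 118) = 15*(52488 + 118) = 15*52606 = 789090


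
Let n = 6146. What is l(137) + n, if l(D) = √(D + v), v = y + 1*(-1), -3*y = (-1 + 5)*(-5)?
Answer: 6146 + 2*√321/3 ≈ 6157.9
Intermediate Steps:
y = 20/3 (y = -(-1 + 5)*(-5)/3 = -4*(-5)/3 = -⅓*(-20) = 20/3 ≈ 6.6667)
v = 17/3 (v = 20/3 + 1*(-1) = 20/3 - 1 = 17/3 ≈ 5.6667)
l(D) = √(17/3 + D) (l(D) = √(D + 17/3) = √(17/3 + D))
l(137) + n = √(51 + 9*137)/3 + 6146 = √(51 + 1233)/3 + 6146 = √1284/3 + 6146 = (2*√321)/3 + 6146 = 2*√321/3 + 6146 = 6146 + 2*√321/3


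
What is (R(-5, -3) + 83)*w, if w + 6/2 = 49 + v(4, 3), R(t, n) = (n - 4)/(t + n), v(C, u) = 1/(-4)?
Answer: 122793/32 ≈ 3837.3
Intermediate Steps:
v(C, u) = -¼
R(t, n) = (-4 + n)/(n + t)
w = 183/4 (w = -3 + (49 - ¼) = -3 + 195/4 = 183/4 ≈ 45.750)
(R(-5, -3) + 83)*w = ((-4 - 3)/(-3 - 5) + 83)*(183/4) = (-7/(-8) + 83)*(183/4) = (-⅛*(-7) + 83)*(183/4) = (7/8 + 83)*(183/4) = (671/8)*(183/4) = 122793/32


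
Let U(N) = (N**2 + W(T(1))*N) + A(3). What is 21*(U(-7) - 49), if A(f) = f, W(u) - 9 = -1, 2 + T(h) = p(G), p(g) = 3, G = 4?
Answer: -1113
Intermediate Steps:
T(h) = 1 (T(h) = -2 + 3 = 1)
W(u) = 8 (W(u) = 9 - 1 = 8)
U(N) = 3 + N**2 + 8*N (U(N) = (N**2 + 8*N) + 3 = 3 + N**2 + 8*N)
21*(U(-7) - 49) = 21*((3 + (-7)**2 + 8*(-7)) - 49) = 21*((3 + 49 - 56) - 49) = 21*(-4 - 49) = 21*(-53) = -1113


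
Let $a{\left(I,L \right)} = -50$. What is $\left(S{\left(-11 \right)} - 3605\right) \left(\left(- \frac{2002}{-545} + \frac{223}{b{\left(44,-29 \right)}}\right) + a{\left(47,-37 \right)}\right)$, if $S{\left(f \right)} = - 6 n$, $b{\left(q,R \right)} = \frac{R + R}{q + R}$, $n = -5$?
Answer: $\frac{2350497435}{6322} \approx 3.718 \cdot 10^{5}$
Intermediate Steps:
$b{\left(q,R \right)} = \frac{2 R}{R + q}$
$S{\left(f \right)} = 30$ ($S{\left(f \right)} = \left(-6\right) \left(-5\right) = 30$)
$\left(S{\left(-11 \right)} - 3605\right) \left(\left(- \frac{2002}{-545} + \frac{223}{b{\left(44,-29 \right)}}\right) + a{\left(47,-37 \right)}\right) = \left(30 - 3605\right) \left(\left(- \frac{2002}{-545} + \frac{223}{2 \left(-29\right) \frac{1}{-29 + 44}}\right) - 50\right) = - 3575 \left(\left(\left(-2002\right) \left(- \frac{1}{545}\right) + \frac{223}{2 \left(-29\right) \frac{1}{15}}\right) - 50\right) = - 3575 \left(\left(\frac{2002}{545} + \frac{223}{2 \left(-29\right) \frac{1}{15}}\right) - 50\right) = - 3575 \left(\left(\frac{2002}{545} + \frac{223}{- \frac{58}{15}}\right) - 50\right) = - 3575 \left(\left(\frac{2002}{545} + 223 \left(- \frac{15}{58}\right)\right) - 50\right) = - 3575 \left(\left(\frac{2002}{545} - \frac{3345}{58}\right) - 50\right) = - 3575 \left(- \frac{1706909}{31610} - 50\right) = \left(-3575\right) \left(- \frac{3287409}{31610}\right) = \frac{2350497435}{6322}$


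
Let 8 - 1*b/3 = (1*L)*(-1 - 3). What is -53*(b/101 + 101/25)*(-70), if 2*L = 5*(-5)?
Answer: 5231842/505 ≈ 10360.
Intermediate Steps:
L = -25/2 (L = (5*(-5))/2 = (½)*(-25) = -25/2 ≈ -12.500)
b = -126 (b = 24 - 3*1*(-25/2)*(-1 - 3) = 24 - (-75)*(-4)/2 = 24 - 3*50 = 24 - 150 = -126)
-53*(b/101 + 101/25)*(-70) = -53*(-126/101 + 101/25)*(-70) = -53*7051/2525*(-70) = -373703/2525*(-70) = 5231842/505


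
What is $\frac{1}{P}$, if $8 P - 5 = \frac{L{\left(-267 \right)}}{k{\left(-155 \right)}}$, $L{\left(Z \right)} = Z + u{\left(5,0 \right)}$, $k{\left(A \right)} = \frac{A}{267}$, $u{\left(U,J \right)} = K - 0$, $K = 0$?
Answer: $\frac{155}{9008} \approx 0.017207$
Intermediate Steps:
$u{\left(U,J \right)} = 0$ ($u{\left(U,J \right)} = 0 - 0 = 0 + 0 = 0$)
$k{\left(A \right)} = \frac{A}{267}$ ($k{\left(A \right)} = A \frac{1}{267} = \frac{A}{267}$)
$L{\left(Z \right)} = Z$ ($L{\left(Z \right)} = Z + 0 = Z$)
$P = \frac{9008}{155}$ ($P = \frac{5}{8} + \frac{\left(-267\right) \frac{1}{\frac{1}{267} \left(-155\right)}}{8} = \frac{5}{8} + \frac{\left(-267\right) \frac{1}{- \frac{155}{267}}}{8} = \frac{5}{8} + \frac{\left(-267\right) \left(- \frac{267}{155}\right)}{8} = \frac{5}{8} + \frac{1}{8} \cdot \frac{71289}{155} = \frac{5}{8} + \frac{71289}{1240} = \frac{9008}{155} \approx 58.116$)
$\frac{1}{P} = \frac{1}{\frac{9008}{155}} = \frac{155}{9008}$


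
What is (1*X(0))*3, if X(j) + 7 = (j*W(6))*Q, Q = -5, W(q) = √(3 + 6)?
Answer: -21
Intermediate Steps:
W(q) = 3 (W(q) = √9 = 3)
X(j) = -7 - 15*j (X(j) = -7 + (j*3)*(-5) = -7 + (3*j)*(-5) = -7 - 15*j)
(1*X(0))*3 = (1*(-7 - 15*0))*3 = (1*(-7 + 0))*3 = (1*(-7))*3 = -7*3 = -21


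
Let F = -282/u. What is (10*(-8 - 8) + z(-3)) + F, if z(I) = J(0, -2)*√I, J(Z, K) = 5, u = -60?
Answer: -1553/10 + 5*I*√3 ≈ -155.3 + 8.6602*I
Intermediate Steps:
z(I) = 5*√I
F = 47/10 (F = -282/(-60) = -282*(-1/60) = 47/10 ≈ 4.7000)
(10*(-8 - 8) + z(-3)) + F = (10*(-8 - 8) + 5*√(-3)) + 47/10 = (10*(-16) + 5*(I*√3)) + 47/10 = (-160 + 5*I*√3) + 47/10 = -1553/10 + 5*I*√3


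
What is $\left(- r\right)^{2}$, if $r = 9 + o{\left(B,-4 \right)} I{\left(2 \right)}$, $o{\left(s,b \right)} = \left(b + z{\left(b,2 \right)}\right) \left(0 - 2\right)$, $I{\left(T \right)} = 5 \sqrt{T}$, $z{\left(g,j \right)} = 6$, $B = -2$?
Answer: $881 - 360 \sqrt{2} \approx 371.88$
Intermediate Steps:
$o{\left(s,b \right)} = -12 - 2 b$ ($o{\left(s,b \right)} = \left(b + 6\right) \left(0 - 2\right) = \left(6 + b\right) \left(-2\right) = -12 - 2 b$)
$r = 9 - 20 \sqrt{2}$ ($r = 9 + \left(-12 - -8\right) 5 \sqrt{2} = 9 + \left(-12 + 8\right) 5 \sqrt{2} = 9 - 4 \cdot 5 \sqrt{2} = 9 - 20 \sqrt{2} \approx -19.284$)
$\left(- r\right)^{2} = \left(- (9 - 20 \sqrt{2})\right)^{2} = \left(-9 + 20 \sqrt{2}\right)^{2}$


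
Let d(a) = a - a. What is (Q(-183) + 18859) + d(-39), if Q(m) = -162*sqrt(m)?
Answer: 18859 - 162*I*sqrt(183) ≈ 18859.0 - 2191.5*I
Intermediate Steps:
d(a) = 0
(Q(-183) + 18859) + d(-39) = (-162*I*sqrt(183) + 18859) + 0 = (18859 - 162*I*sqrt(183)) + 0 = 18859 - 162*I*sqrt(183)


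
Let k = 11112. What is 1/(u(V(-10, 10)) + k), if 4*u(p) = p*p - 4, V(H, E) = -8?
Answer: 1/11127 ≈ 8.9871e-5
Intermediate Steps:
u(p) = -1 + p²/4 (u(p) = (p*p - 4)/4 = (p² - 4)/4 = (-4 + p²)/4 = -1 + p²/4)
1/(u(V(-10, 10)) + k) = 1/((-1 + (¼)*(-8)²) + 11112) = 1/((-1 + (¼)*64) + 11112) = 1/((-1 + 16) + 11112) = 1/(15 + 11112) = 1/11127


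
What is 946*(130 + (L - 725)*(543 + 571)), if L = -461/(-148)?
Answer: -28143359519/37 ≈ -7.6063e+8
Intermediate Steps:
L = 461/148 (L = -461*(-1/148) = 461/148 ≈ 3.1149)
946*(130 + (L - 725)*(543 + 571)) = 946*(130 + (461/148 - 725)*(543 + 571)) = 946*(130 - 106839/148*1114) = 946*(130 - 59509323/74) = 946*(-59499703/74) = -28143359519/37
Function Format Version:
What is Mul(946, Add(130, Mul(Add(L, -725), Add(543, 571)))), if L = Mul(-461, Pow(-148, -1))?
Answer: Rational(-28143359519, 37) ≈ -7.6063e+8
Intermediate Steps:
L = Rational(461, 148) (L = Mul(-461, Rational(-1, 148)) = Rational(461, 148) ≈ 3.1149)
Mul(946, Add(130, Mul(Add(L, -725), Add(543, 571)))) = Mul(946, Add(130, Mul(Add(Rational(461, 148), -725), Add(543, 571)))) = Mul(946, Add(130, Mul(Rational(-106839, 148), 1114))) = Mul(946, Add(130, Rational(-59509323, 74))) = Mul(946, Rational(-59499703, 74)) = Rational(-28143359519, 37)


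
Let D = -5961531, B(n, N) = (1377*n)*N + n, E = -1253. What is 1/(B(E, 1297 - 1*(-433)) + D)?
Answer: -1/2990871914 ≈ -3.3435e-10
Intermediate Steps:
B(n, N) = n + 1377*N*n (B(n, N) = 1377*N*n + n = n + 1377*N*n)
1/(B(E, 1297 - 1*(-433)) + D) = 1/(-1253*(1 + 1377*(1297 - 1*(-433))) - 5961531) = 1/(-1253*(1 + 1377*(1297 + 433)) - 5961531) = 1/(-1253*(1 + 1377*1730) - 5961531) = 1/(-1253*(1 + 2382210) - 5961531) = 1/(-1253*2382211 - 5961531) = 1/(-2984910383 - 5961531) = 1/(-2990871914) = -1/2990871914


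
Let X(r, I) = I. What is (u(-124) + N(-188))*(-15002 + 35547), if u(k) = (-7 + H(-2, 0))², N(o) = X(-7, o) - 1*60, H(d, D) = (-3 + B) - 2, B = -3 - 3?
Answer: 1561420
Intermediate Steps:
B = -6
H(d, D) = -11 (H(d, D) = (-3 - 6) - 2 = -9 - 2 = -11)
N(o) = -60 + o (N(o) = o - 1*60 = o - 60 = -60 + o)
u(k) = 324 (u(k) = (-7 - 11)² = (-18)² = 324)
(u(-124) + N(-188))*(-15002 + 35547) = (324 + (-60 - 188))*(-15002 + 35547) = (324 - 248)*20545 = 76*20545 = 1561420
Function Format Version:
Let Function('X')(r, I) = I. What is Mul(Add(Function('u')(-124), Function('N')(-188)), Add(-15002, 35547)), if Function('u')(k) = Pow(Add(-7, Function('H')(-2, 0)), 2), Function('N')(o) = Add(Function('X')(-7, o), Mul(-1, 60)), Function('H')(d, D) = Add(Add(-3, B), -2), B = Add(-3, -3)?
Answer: 1561420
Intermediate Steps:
B = -6
Function('H')(d, D) = -11 (Function('H')(d, D) = Add(Add(-3, -6), -2) = Add(-9, -2) = -11)
Function('N')(o) = Add(-60, o) (Function('N')(o) = Add(o, Mul(-1, 60)) = Add(o, -60) = Add(-60, o))
Function('u')(k) = 324 (Function('u')(k) = Pow(Add(-7, -11), 2) = Pow(-18, 2) = 324)
Mul(Add(Function('u')(-124), Function('N')(-188)), Add(-15002, 35547)) = Mul(Add(324, Add(-60, -188)), Add(-15002, 35547)) = Mul(Add(324, -248), 20545) = Mul(76, 20545) = 1561420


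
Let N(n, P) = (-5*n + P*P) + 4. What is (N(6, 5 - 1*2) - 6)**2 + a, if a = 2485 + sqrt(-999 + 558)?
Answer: 3014 + 21*I ≈ 3014.0 + 21.0*I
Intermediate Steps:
N(n, P) = 4 + P**2 - 5*n (N(n, P) = (-5*n + P**2) + 4 = (P**2 - 5*n) + 4 = 4 + P**2 - 5*n)
a = 2485 + 21*I (a = 2485 + sqrt(-441) = 2485 + 21*I ≈ 2485.0 + 21.0*I)
(N(6, 5 - 1*2) - 6)**2 + a = ((4 + (5 - 1*2)**2 - 5*6) - 6)**2 + (2485 + 21*I) = ((4 + (5 - 2)**2 - 30) - 6)**2 + (2485 + 21*I) = ((4 + 3**2 - 30) - 6)**2 + (2485 + 21*I) = ((4 + 9 - 30) - 6)**2 + (2485 + 21*I) = (-17 - 6)**2 + (2485 + 21*I) = (-23)**2 + (2485 + 21*I) = 529 + (2485 + 21*I) = 3014 + 21*I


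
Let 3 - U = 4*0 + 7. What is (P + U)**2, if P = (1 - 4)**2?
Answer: 25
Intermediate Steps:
P = 9 (P = (-3)**2 = 9)
U = -4 (U = 3 - (4*0 + 7) = 3 - (0 + 7) = 3 - 1*7 = 3 - 7 = -4)
(P + U)**2 = (9 - 4)**2 = 5**2 = 25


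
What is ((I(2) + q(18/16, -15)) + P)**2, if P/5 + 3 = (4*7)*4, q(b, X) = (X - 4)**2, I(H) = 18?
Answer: 853776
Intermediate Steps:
q(b, X) = (-4 + X)**2
P = 545 (P = -15 + 5*((4*7)*4) = -15 + 5*(28*4) = -15 + 5*112 = -15 + 560 = 545)
((I(2) + q(18/16, -15)) + P)**2 = ((18 + (-4 - 15)**2) + 545)**2 = ((18 + (-19)**2) + 545)**2 = ((18 + 361) + 545)**2 = (379 + 545)**2 = 924**2 = 853776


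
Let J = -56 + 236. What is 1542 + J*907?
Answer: 164802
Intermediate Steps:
J = 180
1542 + J*907 = 1542 + 180*907 = 1542 + 163260 = 164802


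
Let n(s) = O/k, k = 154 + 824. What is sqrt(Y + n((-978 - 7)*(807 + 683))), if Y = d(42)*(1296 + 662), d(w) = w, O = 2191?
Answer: sqrt(78659561022)/978 ≈ 286.77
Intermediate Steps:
k = 978
n(s) = 2191/978
Y = 82236 (Y = 42*(1296 + 662) = 42*1958 = 82236)
sqrt(Y + n((-978 - 7)*(807 + 683))) = sqrt(82236 + 2191/978) = sqrt(80428999/978) = sqrt(78659561022)/978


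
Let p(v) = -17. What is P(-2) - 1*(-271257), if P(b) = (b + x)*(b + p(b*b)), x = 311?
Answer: 265386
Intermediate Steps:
P(b) = (-17 + b)*(311 + b) (P(b) = (b + 311)*(b - 17) = (311 + b)*(-17 + b) = (-17 + b)*(311 + b))
P(-2) - 1*(-271257) = (-5287 + (-2)² + 294*(-2)) - 1*(-271257) = (-5287 + 4 - 588) + 271257 = -5871 + 271257 = 265386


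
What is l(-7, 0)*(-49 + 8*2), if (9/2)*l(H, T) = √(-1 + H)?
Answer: -44*I*√2/3 ≈ -20.742*I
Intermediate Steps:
l(H, T) = 2*√(-1 + H)/9
l(-7, 0)*(-49 + 8*2) = (2*√(-1 - 7)/9)*(-49 + 8*2) = (2*√(-8)/9)*(-49 + 16) = (2*(2*I*√2)/9)*(-33) = (4*I*√2/9)*(-33) = -44*I*√2/3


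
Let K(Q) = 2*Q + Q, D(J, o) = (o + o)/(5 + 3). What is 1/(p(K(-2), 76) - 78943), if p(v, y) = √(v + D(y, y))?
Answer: -78943/6231997236 - √13/6231997236 ≈ -1.2668e-5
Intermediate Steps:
D(J, o) = o/4 (D(J, o) = (2*o)/8 = (2*o)*(⅛) = o/4)
K(Q) = 3*Q
p(v, y) = √(v + y/4)
1/(p(K(-2), 76) - 78943) = 1/(√(76 + 4*(3*(-2)))/2 - 78943) = 1/(√(76 + 4*(-6))/2 - 78943) = 1/(√(76 - 24)/2 - 78943) = 1/(√52/2 - 78943) = 1/((2*√13)/2 - 78943) = 1/(√13 - 78943) = 1/(-78943 + √13)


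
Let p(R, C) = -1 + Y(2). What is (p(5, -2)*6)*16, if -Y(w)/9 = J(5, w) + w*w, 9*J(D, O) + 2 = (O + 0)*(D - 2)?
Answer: -3936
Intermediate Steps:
J(D, O) = -2/9 + O*(-2 + D)/9 (J(D, O) = -2/9 + ((O + 0)*(D - 2))/9 = -2/9 + (O*(-2 + D))/9 = -2/9 + O*(-2 + D)/9)
Y(w) = 2 - 9*w² - 3*w (Y(w) = -9*((-2/9 - 2*w/9 + (⅑)*5*w) + w*w) = -9*((-2/9 - 2*w/9 + 5*w/9) + w²) = -9*((-2/9 + w/3) + w²) = -9*(-2/9 + w² + w/3) = 2 - 9*w² - 3*w)
p(R, C) = -41 (p(R, C) = -1 + (2 - 9*2² - 3*2) = -1 + (2 - 9*4 - 6) = -1 + (2 - 36 - 6) = -1 - 40 = -41)
(p(5, -2)*6)*16 = -41*6*16 = -246*16 = -3936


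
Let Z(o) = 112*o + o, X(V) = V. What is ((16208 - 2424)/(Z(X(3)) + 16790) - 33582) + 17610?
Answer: -273570604/17129 ≈ -15971.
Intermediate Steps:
Z(o) = 113*o
((16208 - 2424)/(Z(X(3)) + 16790) - 33582) + 17610 = ((16208 - 2424)/(113*3 + 16790) - 33582) + 17610 = (13784/(339 + 16790) - 33582) + 17610 = (13784/17129 - 33582) + 17610 = -575212294/17129 + 17610 = -273570604/17129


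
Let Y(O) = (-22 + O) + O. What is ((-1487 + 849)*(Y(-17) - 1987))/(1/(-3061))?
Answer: -3989811474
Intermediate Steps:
Y(O) = -22 + 2*O
((-1487 + 849)*(Y(-17) - 1987))/(1/(-3061)) = ((-1487 + 849)*((-22 + 2*(-17)) - 1987))/(1/(-3061)) = (-638*((-22 - 34) - 1987))/(-1/3061) = -638*(-56 - 1987)*(-3061) = -638*(-2043)*(-3061) = 1303434*(-3061) = -3989811474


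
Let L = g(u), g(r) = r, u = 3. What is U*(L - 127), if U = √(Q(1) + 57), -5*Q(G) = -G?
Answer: -124*√1430/5 ≈ -937.82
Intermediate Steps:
Q(G) = G/5 (Q(G) = -(-1)*G/5 = G/5)
L = 3
U = √1430/5 (U = √((⅕)*1 + 57) = √(⅕ + 57) = √(286/5) = √1430/5 ≈ 7.5631)
U*(L - 127) = (√1430/5)*(3 - 127) = (√1430/5)*(-124) = -124*√1430/5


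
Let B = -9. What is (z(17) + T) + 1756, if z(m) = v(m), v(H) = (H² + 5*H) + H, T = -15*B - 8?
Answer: 2274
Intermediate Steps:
T = 127 (T = -15*(-9) - 8 = 135 - 8 = 127)
v(H) = H² + 6*H
z(m) = m*(6 + m)
(z(17) + T) + 1756 = (17*(6 + 17) + 127) + 1756 = (17*23 + 127) + 1756 = (391 + 127) + 1756 = 518 + 1756 = 2274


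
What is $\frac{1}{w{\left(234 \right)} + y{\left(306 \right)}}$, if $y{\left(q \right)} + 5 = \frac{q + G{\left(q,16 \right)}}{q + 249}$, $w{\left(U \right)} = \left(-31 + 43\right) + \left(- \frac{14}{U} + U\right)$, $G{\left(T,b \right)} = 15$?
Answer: $\frac{21645}{5227669} \approx 0.0041405$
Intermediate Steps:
$w{\left(U \right)} = 12 + U - \frac{14}{U}$ ($w{\left(U \right)} = 12 + \left(U - \frac{14}{U}\right) = 12 + U - \frac{14}{U}$)
$y{\left(q \right)} = -5 + \frac{15 + q}{249 + q}$ ($y{\left(q \right)} = -5 + \frac{q + 15}{q + 249} = -5 + \frac{15 + q}{249 + q}$)
$\frac{1}{w{\left(234 \right)} + y{\left(306 \right)}} = \frac{1}{\left(12 + 234 - \frac{14}{234}\right) + \frac{2 \left(-615 - 612\right)}{249 + 306}} = \frac{1}{\left(12 + 234 - \frac{7}{117}\right) + \frac{2 \left(-615 - 612\right)}{555}} = \frac{1}{\left(12 + 234 - \frac{7}{117}\right) + 2 \cdot \frac{1}{555} \left(-1227\right)} = \frac{1}{\frac{28775}{117} - \frac{818}{185}} = \frac{1}{\frac{5227669}{21645}} = \frac{21645}{5227669}$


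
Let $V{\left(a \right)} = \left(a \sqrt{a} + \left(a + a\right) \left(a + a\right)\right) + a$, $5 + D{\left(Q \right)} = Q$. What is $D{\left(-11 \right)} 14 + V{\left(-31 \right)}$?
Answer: $3589 - 31 i \sqrt{31} \approx 3589.0 - 172.6 i$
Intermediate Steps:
$D{\left(Q \right)} = -5 + Q$
$V{\left(a \right)} = a + a^{\frac{3}{2}} + 4 a^{2}$ ($V{\left(a \right)} = \left(a^{\frac{3}{2}} + 2 a 2 a\right) + a = \left(a^{\frac{3}{2}} + 4 a^{2}\right) + a = a + a^{\frac{3}{2}} + 4 a^{2}$)
$D{\left(-11 \right)} 14 + V{\left(-31 \right)} = \left(-5 - 11\right) 14 + \left(-31 + \left(-31\right)^{\frac{3}{2}} + 4 \left(-31\right)^{2}\right) = \left(-16\right) 14 - \left(-3813 + 31 i \sqrt{31}\right) = -224 - \left(-3813 + 31 i \sqrt{31}\right) = -224 + \left(3813 - 31 i \sqrt{31}\right) = 3589 - 31 i \sqrt{31}$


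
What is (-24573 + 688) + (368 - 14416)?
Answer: -37933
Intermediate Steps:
(-24573 + 688) + (368 - 14416) = -23885 - 14048 = -37933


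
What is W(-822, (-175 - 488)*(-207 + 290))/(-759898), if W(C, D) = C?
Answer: 411/379949 ≈ 0.0010817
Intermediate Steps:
W(-822, (-175 - 488)*(-207 + 290))/(-759898) = -822/(-759898) = -822*(-1/759898) = 411/379949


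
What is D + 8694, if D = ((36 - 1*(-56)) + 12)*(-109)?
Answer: -2642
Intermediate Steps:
D = -11336 (D = ((36 + 56) + 12)*(-109) = (92 + 12)*(-109) = 104*(-109) = -11336)
D + 8694 = -11336 + 8694 = -2642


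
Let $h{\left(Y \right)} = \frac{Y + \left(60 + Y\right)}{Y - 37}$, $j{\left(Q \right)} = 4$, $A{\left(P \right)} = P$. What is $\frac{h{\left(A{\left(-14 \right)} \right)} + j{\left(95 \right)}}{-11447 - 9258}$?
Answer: $- \frac{172}{1055955} \approx -0.00016289$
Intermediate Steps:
$h{\left(Y \right)} = \frac{60 + 2 Y}{-37 + Y}$
$\frac{h{\left(A{\left(-14 \right)} \right)} + j{\left(95 \right)}}{-11447 - 9258} = \frac{\frac{2 \left(30 - 14\right)}{-37 - 14} + 4}{-11447 - 9258} = \frac{2 \frac{1}{-51} \cdot 16 + 4}{-20705} = \left(2 \left(- \frac{1}{51}\right) 16 + 4\right) \left(- \frac{1}{20705}\right) = \left(- \frac{32}{51} + 4\right) \left(- \frac{1}{20705}\right) = \frac{172}{51} \left(- \frac{1}{20705}\right) = - \frac{172}{1055955}$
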